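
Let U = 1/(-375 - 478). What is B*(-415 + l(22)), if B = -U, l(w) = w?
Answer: -393/853 ≈ -0.46073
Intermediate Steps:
U = -1/853 (U = 1/(-853) = -1/853 ≈ -0.0011723)
B = 1/853 (B = -1*(-1/853) = 1/853 ≈ 0.0011723)
B*(-415 + l(22)) = (-415 + 22)/853 = (1/853)*(-393) = -393/853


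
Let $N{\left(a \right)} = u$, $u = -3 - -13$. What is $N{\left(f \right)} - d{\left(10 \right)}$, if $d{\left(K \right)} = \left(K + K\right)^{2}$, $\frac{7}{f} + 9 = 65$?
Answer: $-390$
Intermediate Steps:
$f = \frac{1}{8}$ ($f = \frac{7}{-9 + 65} = \frac{7}{56} = 7 \cdot \frac{1}{56} = \frac{1}{8} \approx 0.125$)
$d{\left(K \right)} = 4 K^{2}$ ($d{\left(K \right)} = \left(2 K\right)^{2} = 4 K^{2}$)
$u = 10$ ($u = -3 + 13 = 10$)
$N{\left(a \right)} = 10$
$N{\left(f \right)} - d{\left(10 \right)} = 10 - 4 \cdot 10^{2} = 10 - 4 \cdot 100 = 10 - 400 = -390$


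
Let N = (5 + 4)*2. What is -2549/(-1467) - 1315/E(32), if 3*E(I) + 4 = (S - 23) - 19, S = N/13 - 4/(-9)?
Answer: 690289087/7581456 ≈ 91.050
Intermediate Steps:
N = 18 (N = 9*2 = 18)
S = 214/117 (S = 18/13 - 4/(-9) = 18*(1/13) - 4*(-⅑) = 18/13 + 4/9 = 214/117 ≈ 1.8291)
E(I) = -5168/351 (E(I) = -4/3 + ((214/117 - 23) - 19)/3 = -4/3 + (-2477/117 - 19)/3 = -4/3 + (⅓)*(-4700/117) = -4/3 - 4700/351 = -5168/351)
-2549/(-1467) - 1315/E(32) = -2549/(-1467) - 1315/(-5168/351) = -2549*(-1/1467) - 1315*(-351/5168) = 2549/1467 + 461565/5168 = 690289087/7581456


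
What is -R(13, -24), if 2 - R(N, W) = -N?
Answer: -15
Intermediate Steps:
R(N, W) = 2 + N (R(N, W) = 2 - (-1)*N = 2 + N)
-R(13, -24) = -(2 + 13) = -1*15 = -15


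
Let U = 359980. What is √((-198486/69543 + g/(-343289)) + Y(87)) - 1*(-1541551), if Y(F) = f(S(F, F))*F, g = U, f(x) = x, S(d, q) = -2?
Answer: 1541551 + 2*I*√312942332468063468941/2652594103 ≈ 1.5416e+6 + 13.338*I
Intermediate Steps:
g = 359980
Y(F) = -2*F
√((-198486/69543 + g/(-343289)) + Y(87)) - 1*(-1541551) = √((-198486/69543 + 359980/(-343289)) - 2*87) - 1*(-1541551) = √((-198486*1/69543 + 359980*(-1/343289)) - 174) + 1541551 = √((-22054/7727 - 359980/343289) - 174) + 1541551 = √(-10352461066/2652594103 - 174) + 1541551 = √(-471903834988/2652594103) + 1541551 = 2*I*√312942332468063468941/2652594103 + 1541551 = 1541551 + 2*I*√312942332468063468941/2652594103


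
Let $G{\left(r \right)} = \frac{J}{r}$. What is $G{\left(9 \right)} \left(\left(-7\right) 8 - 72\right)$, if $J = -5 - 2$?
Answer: $\frac{896}{9} \approx 99.556$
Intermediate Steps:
$J = -7$
$G{\left(r \right)} = - \frac{7}{r}$
$G{\left(9 \right)} \left(\left(-7\right) 8 - 72\right) = - \frac{7}{9} \left(\left(-7\right) 8 - 72\right) = \left(-7\right) \frac{1}{9} \left(-56 - 72\right) = \left(- \frac{7}{9}\right) \left(-128\right) = \frac{896}{9}$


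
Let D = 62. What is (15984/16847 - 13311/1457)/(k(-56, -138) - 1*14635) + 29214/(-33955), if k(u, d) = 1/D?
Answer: -20975529033364104/24395409145390555 ≈ -0.85981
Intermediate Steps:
k(u, d) = 1/62
(15984/16847 - 13311/1457)/(k(-56, -138) - 1*14635) + 29214/(-33955) = (15984/16847 - 13311/1457)/(1/62 - 1*14635) + 29214/(-33955) = (15984*(1/16847) - 13311*1/1457)/(1/62 - 14635) + 29214*(-1/33955) = (15984/16847 - 13311/1457)/(-907369/62) - 29214/33955 = -200961729/24546079*(-62/907369) - 29214/33955 = 401923458/718462940521 - 29214/33955 = -20975529033364104/24395409145390555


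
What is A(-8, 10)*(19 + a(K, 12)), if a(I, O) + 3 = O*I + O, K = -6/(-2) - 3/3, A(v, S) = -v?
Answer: 416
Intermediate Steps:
K = 2 (K = -6*(-½) - 3*⅓ = 3 - 1 = 2)
a(I, O) = -3 + O + I*O (a(I, O) = -3 + (O*I + O) = -3 + (I*O + O) = -3 + (O + I*O) = -3 + O + I*O)
A(-8, 10)*(19 + a(K, 12)) = (-1*(-8))*(19 + (-3 + 12 + 2*12)) = 8*(19 + (-3 + 12 + 24)) = 8*(19 + 33) = 8*52 = 416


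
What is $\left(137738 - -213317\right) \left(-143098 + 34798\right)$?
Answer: $-38019256500$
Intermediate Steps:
$\left(137738 - -213317\right) \left(-143098 + 34798\right) = \left(137738 + 213317\right) \left(-108300\right) = 351055 \left(-108300\right) = -38019256500$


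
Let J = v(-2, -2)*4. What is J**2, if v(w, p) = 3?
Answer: 144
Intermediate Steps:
J = 12 (J = 3*4 = 12)
J**2 = 12**2 = 144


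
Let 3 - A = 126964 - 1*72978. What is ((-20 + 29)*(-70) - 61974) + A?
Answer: -116587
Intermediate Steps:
A = -53983 (A = 3 - (126964 - 1*72978) = 3 - (126964 - 72978) = 3 - 1*53986 = 3 - 53986 = -53983)
((-20 + 29)*(-70) - 61974) + A = ((-20 + 29)*(-70) - 61974) - 53983 = (9*(-70) - 61974) - 53983 = (-630 - 61974) - 53983 = -62604 - 53983 = -116587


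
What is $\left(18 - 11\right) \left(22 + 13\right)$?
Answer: $245$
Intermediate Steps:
$\left(18 - 11\right) \left(22 + 13\right) = \left(18 - 11\right) 35 = 7 \cdot 35 = 245$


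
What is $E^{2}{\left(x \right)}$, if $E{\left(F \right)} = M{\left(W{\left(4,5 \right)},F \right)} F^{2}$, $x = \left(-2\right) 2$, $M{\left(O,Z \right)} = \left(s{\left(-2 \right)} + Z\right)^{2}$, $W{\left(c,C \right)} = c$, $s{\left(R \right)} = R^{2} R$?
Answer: $5308416$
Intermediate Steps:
$s{\left(R \right)} = R^{3}$
$M{\left(O,Z \right)} = \left(-8 + Z\right)^{2}$ ($M{\left(O,Z \right)} = \left(\left(-2\right)^{3} + Z\right)^{2} = \left(-8 + Z\right)^{2}$)
$x = -4$
$E{\left(F \right)} = F^{2} \left(-8 + F\right)^{2}$ ($E{\left(F \right)} = \left(-8 + F\right)^{2} F^{2} = F^{2} \left(-8 + F\right)^{2}$)
$E^{2}{\left(x \right)} = \left(\left(-4\right)^{2} \left(-8 - 4\right)^{2}\right)^{2} = \left(16 \left(-12\right)^{2}\right)^{2} = \left(16 \cdot 144\right)^{2} = 2304^{2} = 5308416$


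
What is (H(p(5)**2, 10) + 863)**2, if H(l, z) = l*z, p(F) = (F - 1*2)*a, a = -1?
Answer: 908209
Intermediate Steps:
p(F) = 2 - F (p(F) = (F - 1*2)*(-1) = (F - 2)*(-1) = (-2 + F)*(-1) = 2 - F)
(H(p(5)**2, 10) + 863)**2 = ((2 - 1*5)**2*10 + 863)**2 = ((2 - 5)**2*10 + 863)**2 = ((-3)**2*10 + 863)**2 = (9*10 + 863)**2 = (90 + 863)**2 = 953**2 = 908209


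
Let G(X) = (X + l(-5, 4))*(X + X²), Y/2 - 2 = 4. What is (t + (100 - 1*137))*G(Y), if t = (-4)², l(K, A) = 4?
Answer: -52416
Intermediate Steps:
Y = 12 (Y = 4 + 2*4 = 4 + 8 = 12)
t = 16
G(X) = (4 + X)*(X + X²) (G(X) = (X + 4)*(X + X²) = (4 + X)*(X + X²))
(t + (100 - 1*137))*G(Y) = (16 + (100 - 1*137))*(12*(4 + 12² + 5*12)) = (16 + (100 - 137))*(12*(4 + 144 + 60)) = (16 - 37)*(12*208) = -21*2496 = -52416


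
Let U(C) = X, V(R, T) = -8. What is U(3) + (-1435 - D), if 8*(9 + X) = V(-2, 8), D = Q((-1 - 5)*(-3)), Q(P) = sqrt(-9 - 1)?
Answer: -1445 - I*sqrt(10) ≈ -1445.0 - 3.1623*I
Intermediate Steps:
Q(P) = I*sqrt(10) (Q(P) = sqrt(-10) = I*sqrt(10))
D = I*sqrt(10) ≈ 3.1623*I
X = -10 (X = -9 + (1/8)*(-8) = -9 - 1 = -10)
U(C) = -10
U(3) + (-1435 - D) = -10 + (-1435 - I*sqrt(10)) = -1445 - I*sqrt(10)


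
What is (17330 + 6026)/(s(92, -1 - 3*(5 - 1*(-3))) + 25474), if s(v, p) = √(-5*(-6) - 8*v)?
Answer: 297485372/324462691 - 11678*I*√706/324462691 ≈ 0.91686 - 0.00095633*I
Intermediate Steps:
s(v, p) = √(30 - 8*v)
(17330 + 6026)/(s(92, -1 - 3*(5 - 1*(-3))) + 25474) = (17330 + 6026)/(√(30 - 8*92) + 25474) = 23356/(√(30 - 736) + 25474) = 23356/(√(-706) + 25474) = 23356/(I*√706 + 25474) = 23356/(25474 + I*√706)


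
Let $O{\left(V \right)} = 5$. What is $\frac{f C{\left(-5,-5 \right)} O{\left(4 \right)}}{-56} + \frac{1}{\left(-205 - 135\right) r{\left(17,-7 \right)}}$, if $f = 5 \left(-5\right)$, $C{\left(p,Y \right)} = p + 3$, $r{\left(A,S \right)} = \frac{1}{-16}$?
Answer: $- \frac{10513}{2380} \approx -4.4172$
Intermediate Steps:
$r{\left(A,S \right)} = - \frac{1}{16}$
$C{\left(p,Y \right)} = 3 + p$
$f = -25$
$\frac{f C{\left(-5,-5 \right)} O{\left(4 \right)}}{-56} + \frac{1}{\left(-205 - 135\right) r{\left(17,-7 \right)}} = \frac{- 25 \left(3 - 5\right) 5}{-56} + \frac{1}{\left(-205 - 135\right) \left(- \frac{1}{16}\right)} = \left(-25\right) \left(-2\right) 5 \left(- \frac{1}{56}\right) + \frac{1}{-340} \left(-16\right) = 50 \cdot 5 \left(- \frac{1}{56}\right) - - \frac{4}{85} = 250 \left(- \frac{1}{56}\right) + \frac{4}{85} = - \frac{125}{28} + \frac{4}{85} = - \frac{10513}{2380}$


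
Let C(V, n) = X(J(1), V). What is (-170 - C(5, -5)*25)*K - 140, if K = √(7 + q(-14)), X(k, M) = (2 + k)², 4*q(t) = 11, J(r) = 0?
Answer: -140 - 135*√39 ≈ -983.07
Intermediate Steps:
q(t) = 11/4 (q(t) = (¼)*11 = 11/4)
C(V, n) = 4 (C(V, n) = (2 + 0)² = 2² = 4)
K = √39/2 (K = √(7 + 11/4) = √(39/4) = √39/2 ≈ 3.1225)
(-170 - C(5, -5)*25)*K - 140 = (-170 - 4*25)*(√39/2) - 140 = (-170 - 1*100)*(√39/2) - 140 = (-170 - 100)*(√39/2) - 140 = -135*√39 - 140 = -140 - 135*√39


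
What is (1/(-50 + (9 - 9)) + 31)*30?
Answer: 4647/5 ≈ 929.40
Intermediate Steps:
(1/(-50 + (9 - 9)) + 31)*30 = (1/(-50 + 0) + 31)*30 = (1/(-50) + 31)*30 = (-1/50 + 31)*30 = (1549/50)*30 = 4647/5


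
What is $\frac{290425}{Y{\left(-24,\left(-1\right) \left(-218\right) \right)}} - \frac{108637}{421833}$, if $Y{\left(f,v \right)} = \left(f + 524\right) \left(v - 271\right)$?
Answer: $- \frac{5015589181}{447142980} \approx -11.217$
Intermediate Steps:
$Y{\left(f,v \right)} = \left(-271 + v\right) \left(524 + f\right)$ ($Y{\left(f,v \right)} = \left(524 + f\right) \left(-271 + v\right) = \left(-271 + v\right) \left(524 + f\right)$)
$\frac{290425}{Y{\left(-24,\left(-1\right) \left(-218\right) \right)}} - \frac{108637}{421833} = \frac{290425}{-142004 - -6504 + 524 \left(\left(-1\right) \left(-218\right)\right) - 24 \left(\left(-1\right) \left(-218\right)\right)} - \frac{108637}{421833} = \frac{290425}{-142004 + 6504 + 524 \cdot 218 - 5232} - \frac{108637}{421833} = \frac{290425}{-142004 + 6504 + 114232 - 5232} - \frac{108637}{421833} = \frac{290425}{-26500} - \frac{108637}{421833} = 290425 \left(- \frac{1}{26500}\right) - \frac{108637}{421833} = - \frac{11617}{1060} - \frac{108637}{421833} = - \frac{5015589181}{447142980}$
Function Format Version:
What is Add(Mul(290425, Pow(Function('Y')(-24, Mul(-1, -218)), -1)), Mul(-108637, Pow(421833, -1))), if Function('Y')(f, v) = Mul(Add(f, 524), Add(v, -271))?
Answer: Rational(-5015589181, 447142980) ≈ -11.217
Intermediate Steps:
Function('Y')(f, v) = Mul(Add(-271, v), Add(524, f)) (Function('Y')(f, v) = Mul(Add(524, f), Add(-271, v)) = Mul(Add(-271, v), Add(524, f)))
Add(Mul(290425, Pow(Function('Y')(-24, Mul(-1, -218)), -1)), Mul(-108637, Pow(421833, -1))) = Add(Mul(290425, Pow(Add(-142004, Mul(-271, -24), Mul(524, Mul(-1, -218)), Mul(-24, Mul(-1, -218))), -1)), Mul(-108637, Pow(421833, -1))) = Add(Mul(290425, Pow(Add(-142004, 6504, Mul(524, 218), Mul(-24, 218)), -1)), Mul(-108637, Rational(1, 421833))) = Add(Mul(290425, Pow(Add(-142004, 6504, 114232, -5232), -1)), Rational(-108637, 421833)) = Add(Mul(290425, Pow(-26500, -1)), Rational(-108637, 421833)) = Add(Mul(290425, Rational(-1, 26500)), Rational(-108637, 421833)) = Add(Rational(-11617, 1060), Rational(-108637, 421833)) = Rational(-5015589181, 447142980)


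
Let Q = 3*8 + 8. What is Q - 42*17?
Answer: -682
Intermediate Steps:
Q = 32 (Q = 24 + 8 = 32)
Q - 42*17 = 32 - 42*17 = 32 - 714 = -682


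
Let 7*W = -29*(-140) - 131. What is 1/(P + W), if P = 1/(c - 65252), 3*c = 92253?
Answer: 241507/135554422 ≈ 0.0017816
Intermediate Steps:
c = 30751 (c = (⅓)*92253 = 30751)
W = 3929/7 (W = (-29*(-140) - 131)/7 = (4060 - 131)/7 = (⅐)*3929 = 3929/7 ≈ 561.29)
P = -1/34501 (P = 1/(30751 - 65252) = 1/(-34501) = -1/34501 ≈ -2.8985e-5)
1/(P + W) = 1/(-1/34501 + 3929/7) = 1/(135554422/241507) = 241507/135554422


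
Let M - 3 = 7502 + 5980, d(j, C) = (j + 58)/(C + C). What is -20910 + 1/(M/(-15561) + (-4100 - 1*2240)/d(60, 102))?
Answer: -70144568478183/3354594365 ≈ -20910.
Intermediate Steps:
d(j, C) = (58 + j)/(2*C) (d(j, C) = (58 + j)/((2*C)) = (58 + j)*(1/(2*C)) = (58 + j)/(2*C))
M = 13485 (M = 3 + (7502 + 5980) = 3 + 13482 = 13485)
-20910 + 1/(M/(-15561) + (-4100 - 1*2240)/d(60, 102)) = -20910 + 1/(13485/(-15561) + (-4100 - 1*2240)/(((½)*(58 + 60)/102))) = -20910 + 1/(13485*(-1/15561) + (-4100 - 2240)/(((½)*(1/102)*118))) = -20910 + 1/(-4495/5187 - 6340/59/102) = -20910 + 1/(-4495/5187 - 6340*102/59) = -20910 + 1/(-4495/5187 - 646680/59) = -20910 + 1/(-3354594365/306033) = -20910 - 306033/3354594365 = -70144568478183/3354594365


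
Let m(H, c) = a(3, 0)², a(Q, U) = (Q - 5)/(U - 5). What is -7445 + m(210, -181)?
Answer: -186121/25 ≈ -7444.8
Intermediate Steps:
a(Q, U) = (-5 + Q)/(-5 + U)
m(H, c) = 4/25 (m(H, c) = ((-5 + 3)/(-5 + 0))² = (-2/(-5))² = (-⅕*(-2))² = (⅖)² = 4/25)
-7445 + m(210, -181) = -7445 + 4/25 = -186121/25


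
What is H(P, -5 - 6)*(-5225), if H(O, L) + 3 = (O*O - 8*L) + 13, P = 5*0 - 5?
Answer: -642675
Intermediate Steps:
P = -5 (P = 0 - 5 = -5)
H(O, L) = 10 + O² - 8*L (H(O, L) = -3 + ((O*O - 8*L) + 13) = -3 + ((O² - 8*L) + 13) = -3 + (13 + O² - 8*L) = 10 + O² - 8*L)
H(P, -5 - 6)*(-5225) = (10 + (-5)² - 8*(-5 - 6))*(-5225) = (10 + 25 - 8*(-11))*(-5225) = (10 + 25 + 88)*(-5225) = 123*(-5225) = -642675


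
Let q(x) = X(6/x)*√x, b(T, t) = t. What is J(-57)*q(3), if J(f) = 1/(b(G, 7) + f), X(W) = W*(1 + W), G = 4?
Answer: -3*√3/25 ≈ -0.20785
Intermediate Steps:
q(x) = 6*(1 + 6/x)/√x (q(x) = ((6/x)*(1 + 6/x))*√x = (6*(1 + 6/x)/x)*√x = 6*(1 + 6/x)/√x)
J(f) = 1/(7 + f)
J(-57)*q(3) = (6*(6 + 3)/3^(3/2))/(7 - 57) = (6*(√3/9)*9)/(-50) = -3*√3/25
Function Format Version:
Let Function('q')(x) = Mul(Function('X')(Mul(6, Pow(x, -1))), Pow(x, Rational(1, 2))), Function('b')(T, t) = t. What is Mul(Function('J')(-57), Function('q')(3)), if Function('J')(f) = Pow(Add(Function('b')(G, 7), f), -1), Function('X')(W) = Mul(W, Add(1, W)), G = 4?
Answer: Mul(Rational(-3, 25), Pow(3, Rational(1, 2))) ≈ -0.20785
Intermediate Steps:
Function('q')(x) = Mul(6, Pow(x, Rational(-1, 2)), Add(1, Mul(6, Pow(x, -1)))) (Function('q')(x) = Mul(Mul(Mul(6, Pow(x, -1)), Add(1, Mul(6, Pow(x, -1)))), Pow(x, Rational(1, 2))) = Mul(Mul(6, Pow(x, -1), Add(1, Mul(6, Pow(x, -1)))), Pow(x, Rational(1, 2))) = Mul(6, Pow(x, Rational(-1, 2)), Add(1, Mul(6, Pow(x, -1)))))
Function('J')(f) = Pow(Add(7, f), -1)
Mul(Function('J')(-57), Function('q')(3)) = Mul(Pow(Add(7, -57), -1), Mul(6, Pow(3, Rational(-3, 2)), Add(6, 3))) = Mul(Pow(-50, -1), Mul(6, Mul(Rational(1, 9), Pow(3, Rational(1, 2))), 9)) = Mul(Rational(-1, 50), Mul(6, Pow(3, Rational(1, 2)))) = Mul(Rational(-3, 25), Pow(3, Rational(1, 2)))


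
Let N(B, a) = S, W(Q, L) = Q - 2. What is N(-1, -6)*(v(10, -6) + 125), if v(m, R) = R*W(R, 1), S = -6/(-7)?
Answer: 1038/7 ≈ 148.29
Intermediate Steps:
W(Q, L) = -2 + Q
S = 6/7 (S = -6*(-⅐) = 6/7 ≈ 0.85714)
N(B, a) = 6/7
v(m, R) = R*(-2 + R)
N(-1, -6)*(v(10, -6) + 125) = 6*(-6*(-2 - 6) + 125)/7 = 6*(-6*(-8) + 125)/7 = 6*(48 + 125)/7 = (6/7)*173 = 1038/7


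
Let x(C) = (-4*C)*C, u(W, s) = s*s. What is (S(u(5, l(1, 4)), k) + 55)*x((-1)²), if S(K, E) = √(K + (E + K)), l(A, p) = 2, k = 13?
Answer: -220 - 4*√21 ≈ -238.33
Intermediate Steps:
u(W, s) = s²
x(C) = -4*C²
S(K, E) = √(E + 2*K)
(S(u(5, l(1, 4)), k) + 55)*x((-1)²) = (√(13 + 2*2²) + 55)*(-4*((-1)²)²) = (√(13 + 2*4) + 55)*(-4*1²) = (√(13 + 8) + 55)*(-4*1) = (√21 + 55)*(-4) = (55 + √21)*(-4) = -220 - 4*√21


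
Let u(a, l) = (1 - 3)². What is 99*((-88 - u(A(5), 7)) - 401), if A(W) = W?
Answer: -48807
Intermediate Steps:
u(a, l) = 4 (u(a, l) = (-2)² = 4)
99*((-88 - u(A(5), 7)) - 401) = 99*((-88 - 1*4) - 401) = 99*((-88 - 4) - 401) = 99*(-92 - 401) = 99*(-493) = -48807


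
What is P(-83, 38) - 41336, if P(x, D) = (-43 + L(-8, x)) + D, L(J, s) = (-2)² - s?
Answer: -41254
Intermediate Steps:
L(J, s) = 4 - s
P(x, D) = -39 + D - x (P(x, D) = (-43 + (4 - x)) + D = (-39 - x) + D = -39 + D - x)
P(-83, 38) - 41336 = (-39 + 38 - 1*(-83)) - 41336 = (-39 + 38 + 83) - 41336 = 82 - 41336 = -41254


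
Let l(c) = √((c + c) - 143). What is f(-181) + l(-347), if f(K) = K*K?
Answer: 32761 + 3*I*√93 ≈ 32761.0 + 28.931*I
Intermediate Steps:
f(K) = K²
l(c) = √(-143 + 2*c) (l(c) = √(2*c - 143) = √(-143 + 2*c))
f(-181) + l(-347) = (-181)² + √(-143 + 2*(-347)) = 32761 + √(-143 - 694) = 32761 + √(-837) = 32761 + 3*I*√93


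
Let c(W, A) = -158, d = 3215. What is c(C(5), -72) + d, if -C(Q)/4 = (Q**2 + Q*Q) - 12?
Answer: 3057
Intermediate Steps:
C(Q) = 48 - 8*Q**2 (C(Q) = -4*((Q**2 + Q*Q) - 12) = -4*((Q**2 + Q**2) - 12) = -4*(2*Q**2 - 12) = -4*(-12 + 2*Q**2) = 48 - 8*Q**2)
c(C(5), -72) + d = -158 + 3215 = 3057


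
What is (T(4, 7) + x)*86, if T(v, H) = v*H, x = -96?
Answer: -5848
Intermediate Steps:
T(v, H) = H*v
(T(4, 7) + x)*86 = (7*4 - 96)*86 = (28 - 96)*86 = -68*86 = -5848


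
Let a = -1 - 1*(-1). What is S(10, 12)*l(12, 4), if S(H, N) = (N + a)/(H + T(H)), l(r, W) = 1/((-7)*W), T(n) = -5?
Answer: -3/35 ≈ -0.085714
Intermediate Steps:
l(r, W) = -1/(7*W)
a = 0 (a = -1 + 1 = 0)
S(H, N) = N/(-5 + H) (S(H, N) = (N + 0)/(H - 5) = N/(-5 + H))
S(10, 12)*l(12, 4) = (12/(-5 + 10))*(-⅐/4) = (12/5)*(-⅐*¼) = (12*(⅕))*(-1/28) = (12/5)*(-1/28) = -3/35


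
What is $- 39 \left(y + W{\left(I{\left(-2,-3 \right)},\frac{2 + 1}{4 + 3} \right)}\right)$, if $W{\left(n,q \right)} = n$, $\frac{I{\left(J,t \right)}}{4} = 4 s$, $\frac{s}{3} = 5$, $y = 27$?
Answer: $-10413$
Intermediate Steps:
$s = 15$ ($s = 3 \cdot 5 = 15$)
$I{\left(J,t \right)} = 240$ ($I{\left(J,t \right)} = 4 \cdot 4 \cdot 15 = 4 \cdot 60 = 240$)
$- 39 \left(y + W{\left(I{\left(-2,-3 \right)},\frac{2 + 1}{4 + 3} \right)}\right) = - 39 \left(27 + 240\right) = \left(-39\right) 267 = -10413$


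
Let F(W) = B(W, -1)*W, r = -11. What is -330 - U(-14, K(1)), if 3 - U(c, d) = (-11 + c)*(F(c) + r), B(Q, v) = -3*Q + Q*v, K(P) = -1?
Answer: 19542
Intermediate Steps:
F(W) = -4*W**2 (F(W) = (W*(-3 - 1))*W = (W*(-4))*W = (-4*W)*W = -4*W**2)
U(c, d) = 3 - (-11 + c)*(-11 - 4*c**2) (U(c, d) = 3 - (-11 + c)*(-4*c**2 - 11) = 3 - (-11 + c)*(-11 - 4*c**2))
-330 - U(-14, K(1)) = -330 - (-118 - 44*(-14)**2 + 4*(-14)**3 + 11*(-14)) = -330 - (-118 - 44*196 + 4*(-2744) - 154) = -330 - (-118 - 8624 - 10976 - 154) = -330 - 1*(-19872) = -330 + 19872 = 19542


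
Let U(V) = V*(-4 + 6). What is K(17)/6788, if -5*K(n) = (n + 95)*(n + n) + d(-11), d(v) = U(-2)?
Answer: -951/8485 ≈ -0.11208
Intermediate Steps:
U(V) = 2*V (U(V) = V*2 = 2*V)
d(v) = -4 (d(v) = 2*(-2) = -4)
K(n) = ⅘ - 2*n*(95 + n)/5 (K(n) = -((n + 95)*(n + n) - 4)/5 = -((95 + n)*(2*n) - 4)/5 = -(2*n*(95 + n) - 4)/5 = -(-4 + 2*n*(95 + n))/5 = ⅘ - 2*n*(95 + n)/5)
K(17)/6788 = (⅘ - 38*17 - ⅖*17²)/6788 = (⅘ - 646 - ⅖*289)*(1/6788) = (⅘ - 646 - 578/5)*(1/6788) = -3804/5*1/6788 = -951/8485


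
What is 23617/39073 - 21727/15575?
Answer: -481104296/608561975 ≈ -0.79056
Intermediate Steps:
23617/39073 - 21727/15575 = -481104296/608561975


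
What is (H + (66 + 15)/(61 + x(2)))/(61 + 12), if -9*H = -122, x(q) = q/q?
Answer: 8293/40734 ≈ 0.20359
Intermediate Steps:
x(q) = 1
H = 122/9 (H = -1/9*(-122) = 122/9 ≈ 13.556)
(H + (66 + 15)/(61 + x(2)))/(61 + 12) = (122/9 + (66 + 15)/(61 + 1))/(61 + 12) = (122/9 + 81/62)/73 = (122/9 + 81*(1/62))*(1/73) = (122/9 + 81/62)*(1/73) = (8293/558)*(1/73) = 8293/40734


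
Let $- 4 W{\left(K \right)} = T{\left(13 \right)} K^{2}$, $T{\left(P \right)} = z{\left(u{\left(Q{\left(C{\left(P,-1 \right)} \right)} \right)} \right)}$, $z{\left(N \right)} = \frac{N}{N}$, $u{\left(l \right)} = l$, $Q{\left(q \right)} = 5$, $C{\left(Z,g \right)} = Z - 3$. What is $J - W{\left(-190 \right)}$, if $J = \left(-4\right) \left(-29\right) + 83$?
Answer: $9224$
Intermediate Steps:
$J = 199$ ($J = 116 + 83 = 199$)
$C{\left(Z,g \right)} = -3 + Z$
$z{\left(N \right)} = 1$
$T{\left(P \right)} = 1$
$W{\left(K \right)} = - \frac{K^{2}}{4}$ ($W{\left(K \right)} = - \frac{1 K^{2}}{4} = - \frac{K^{2}}{4}$)
$J - W{\left(-190 \right)} = 199 - - \frac{\left(-190\right)^{2}}{4} = 199 - \left(- \frac{1}{4}\right) 36100 = 199 - -9025 = 199 + 9025 = 9224$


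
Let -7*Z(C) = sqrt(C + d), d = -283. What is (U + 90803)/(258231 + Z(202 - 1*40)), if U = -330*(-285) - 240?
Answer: 2335967180547/3267479218810 + 14215201*I/3267479218810 ≈ 0.71491 + 4.3505e-6*I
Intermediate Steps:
Z(C) = -sqrt(-283 + C)/7 (Z(C) = -sqrt(C - 283)/7 = -sqrt(-283 + C)/7)
U = 93810 (U = 94050 - 240 = 93810)
(U + 90803)/(258231 + Z(202 - 1*40)) = (93810 + 90803)/(258231 - sqrt(-283 + (202 - 1*40))/7) = 184613/(258231 - sqrt(-283 + (202 - 40))/7) = 184613/(258231 - sqrt(-283 + 162)/7) = 184613/(258231 - 11*I/7) = 184613*(49*(258231 + 11*I/7)/3267479218810) = 9046037*(258231 + 11*I/7)/3267479218810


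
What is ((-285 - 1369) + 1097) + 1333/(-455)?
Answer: -254768/455 ≈ -559.93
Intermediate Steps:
((-285 - 1369) + 1097) + 1333/(-455) = (-1654 + 1097) + 1333*(-1/455) = -557 - 1333/455 = -254768/455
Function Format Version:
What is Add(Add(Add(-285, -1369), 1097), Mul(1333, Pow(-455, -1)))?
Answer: Rational(-254768, 455) ≈ -559.93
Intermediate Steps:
Add(Add(Add(-285, -1369), 1097), Mul(1333, Pow(-455, -1))) = Add(Add(-1654, 1097), Mul(1333, Rational(-1, 455))) = Add(-557, Rational(-1333, 455)) = Rational(-254768, 455)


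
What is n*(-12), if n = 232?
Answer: -2784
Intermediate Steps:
n*(-12) = 232*(-12) = -2784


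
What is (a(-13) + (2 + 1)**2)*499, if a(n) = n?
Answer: -1996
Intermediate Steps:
(a(-13) + (2 + 1)**2)*499 = (-13 + (2 + 1)**2)*499 = (-13 + 3**2)*499 = (-13 + 9)*499 = -4*499 = -1996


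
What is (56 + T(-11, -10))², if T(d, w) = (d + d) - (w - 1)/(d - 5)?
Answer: 284089/256 ≈ 1109.7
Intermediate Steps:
T(d, w) = 2*d - (-1 + w)/(-5 + d)
(56 + T(-11, -10))² = (56 + (1 - 1*(-10) - 10*(-11) + 2*(-11)²)/(-5 - 11))² = (56 + (1 + 10 + 110 + 2*121)/(-16))² = (56 - (1 + 10 + 110 + 242)/16)² = (56 - 1/16*363)² = (56 - 363/16)² = (533/16)² = 284089/256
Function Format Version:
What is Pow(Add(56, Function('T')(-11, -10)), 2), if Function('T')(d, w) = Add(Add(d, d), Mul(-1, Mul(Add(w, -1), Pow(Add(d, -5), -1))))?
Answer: Rational(284089, 256) ≈ 1109.7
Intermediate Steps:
Function('T')(d, w) = Add(Mul(2, d), Mul(-1, Pow(Add(-5, d), -1), Add(-1, w))) (Function('T')(d, w) = Add(Mul(2, d), Mul(-1, Mul(Add(-1, w), Pow(Add(-5, d), -1)))) = Add(Mul(2, d), Mul(-1, Mul(Pow(Add(-5, d), -1), Add(-1, w)))) = Add(Mul(2, d), Mul(-1, Pow(Add(-5, d), -1), Add(-1, w))))
Pow(Add(56, Function('T')(-11, -10)), 2) = Pow(Add(56, Mul(Pow(Add(-5, -11), -1), Add(1, Mul(-1, -10), Mul(-10, -11), Mul(2, Pow(-11, 2))))), 2) = Pow(Add(56, Mul(Pow(-16, -1), Add(1, 10, 110, Mul(2, 121)))), 2) = Pow(Add(56, Mul(Rational(-1, 16), Add(1, 10, 110, 242))), 2) = Pow(Add(56, Mul(Rational(-1, 16), 363)), 2) = Pow(Add(56, Rational(-363, 16)), 2) = Pow(Rational(533, 16), 2) = Rational(284089, 256)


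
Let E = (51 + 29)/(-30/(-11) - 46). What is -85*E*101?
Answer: 111100/7 ≈ 15871.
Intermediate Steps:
E = -220/119 (E = 80/(-30*(-1/11) - 46) = 80/(30/11 - 46) = 80/(-476/11) = 80*(-11/476) = -220/119 ≈ -1.8487)
-85*E*101 = -85*(-220/119)*101 = (1100/7)*101 = 111100/7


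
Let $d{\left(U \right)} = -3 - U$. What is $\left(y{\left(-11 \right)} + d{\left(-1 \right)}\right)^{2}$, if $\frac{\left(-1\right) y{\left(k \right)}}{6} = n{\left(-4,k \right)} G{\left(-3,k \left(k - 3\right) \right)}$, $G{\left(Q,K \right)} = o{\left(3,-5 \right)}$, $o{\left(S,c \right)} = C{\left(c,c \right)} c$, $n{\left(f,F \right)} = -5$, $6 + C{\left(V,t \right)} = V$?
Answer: $2715904$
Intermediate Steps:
$C{\left(V,t \right)} = -6 + V$
$o{\left(S,c \right)} = c \left(-6 + c\right)$ ($o{\left(S,c \right)} = \left(-6 + c\right) c = c \left(-6 + c\right)$)
$G{\left(Q,K \right)} = 55$ ($G{\left(Q,K \right)} = - 5 \left(-6 - 5\right) = \left(-5\right) \left(-11\right) = 55$)
$y{\left(k \right)} = 1650$ ($y{\left(k \right)} = - 6 \left(\left(-5\right) 55\right) = \left(-6\right) \left(-275\right) = 1650$)
$\left(y{\left(-11 \right)} + d{\left(-1 \right)}\right)^{2} = \left(1650 - 2\right)^{2} = 1648^{2} = 2715904$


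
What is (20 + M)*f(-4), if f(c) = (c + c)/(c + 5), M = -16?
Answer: -32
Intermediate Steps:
f(c) = 2*c/(5 + c) (f(c) = (2*c)/(5 + c) = 2*c/(5 + c))
(20 + M)*f(-4) = (20 - 16)*(2*(-4)/(5 - 4)) = 4*(2*(-4)/1) = 4*(2*(-4)*1) = 4*(-8) = -32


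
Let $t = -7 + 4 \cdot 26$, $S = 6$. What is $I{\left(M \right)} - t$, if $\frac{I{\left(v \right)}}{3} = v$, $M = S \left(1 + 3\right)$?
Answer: $-25$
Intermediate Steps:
$M = 24$ ($M = 6 \left(1 + 3\right) = 6 \cdot 4 = 24$)
$I{\left(v \right)} = 3 v$
$t = 97$ ($t = -7 + 104 = 97$)
$I{\left(M \right)} - t = 3 \cdot 24 - 97 = 72 - 97 = -25$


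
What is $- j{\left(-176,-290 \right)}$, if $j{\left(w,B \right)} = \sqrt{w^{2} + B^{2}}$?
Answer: $- 2 \sqrt{28769} \approx -339.23$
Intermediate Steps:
$j{\left(w,B \right)} = \sqrt{B^{2} + w^{2}}$
$- j{\left(-176,-290 \right)} = - \sqrt{\left(-290\right)^{2} + \left(-176\right)^{2}} = - \sqrt{84100 + 30976} = - \sqrt{115076} = - 2 \sqrt{28769}$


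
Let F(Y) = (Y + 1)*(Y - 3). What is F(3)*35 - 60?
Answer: -60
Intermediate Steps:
F(Y) = (1 + Y)*(-3 + Y)
F(3)*35 - 60 = (-3 + 3**2 - 2*3)*35 - 60 = (-3 + 9 - 6)*35 - 60 = 0*35 - 60 = 0 - 60 = -60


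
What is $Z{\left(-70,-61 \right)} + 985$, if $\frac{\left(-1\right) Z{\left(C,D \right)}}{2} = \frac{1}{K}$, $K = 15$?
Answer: $\frac{14773}{15} \approx 984.87$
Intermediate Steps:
$Z{\left(C,D \right)} = - \frac{2}{15}$
$Z{\left(-70,-61 \right)} + 985 = - \frac{2}{15} + 985 = \frac{14773}{15}$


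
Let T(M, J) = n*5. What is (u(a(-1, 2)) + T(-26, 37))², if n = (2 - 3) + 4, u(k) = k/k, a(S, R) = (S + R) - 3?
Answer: 256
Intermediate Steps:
a(S, R) = -3 + R + S (a(S, R) = (R + S) - 3 = -3 + R + S)
u(k) = 1
n = 3 (n = -1 + 4 = 3)
T(M, J) = 15 (T(M, J) = 3*5 = 15)
(u(a(-1, 2)) + T(-26, 37))² = (1 + 15)² = 16² = 256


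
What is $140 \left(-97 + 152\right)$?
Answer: $7700$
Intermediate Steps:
$140 \left(-97 + 152\right) = 140 \cdot 55 = 7700$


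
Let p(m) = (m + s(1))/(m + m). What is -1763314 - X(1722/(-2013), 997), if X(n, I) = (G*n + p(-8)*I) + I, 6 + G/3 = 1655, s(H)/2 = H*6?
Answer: -4723383425/2684 ≈ -1.7598e+6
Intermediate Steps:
s(H) = 12*H (s(H) = 2*(H*6) = 2*(6*H) = 12*H)
G = 4947 (G = -18 + 3*1655 = -18 + 4965 = 4947)
p(m) = (12 + m)/(2*m) (p(m) = (m + 12*1)/(m + m) = (m + 12)/((2*m)) = (12 + m)*(1/(2*m)) = (12 + m)/(2*m))
X(n, I) = 4947*n + 3*I/4 (X(n, I) = (4947*n + ((½)*(12 - 8)/(-8))*I) + I = (4947*n + ((½)*(-⅛)*4)*I) + I = (4947*n - I/4) + I = 4947*n + 3*I/4)
-1763314 - X(1722/(-2013), 997) = -1763314 - (4947*(1722/(-2013)) + (¾)*997) = -1763314 - (4947*(1722*(-1/2013)) + 2991/4) = -1763314 - (4947*(-574/671) + 2991/4) = -1763314 - (-2839578/671 + 2991/4) = -1763314 - 1*(-9351351/2684) = -1763314 + 9351351/2684 = -4723383425/2684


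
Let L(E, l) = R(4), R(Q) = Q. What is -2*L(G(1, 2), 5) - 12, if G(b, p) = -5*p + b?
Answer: -20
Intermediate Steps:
G(b, p) = b - 5*p
L(E, l) = 4
-2*L(G(1, 2), 5) - 12 = -2*4 - 12 = -8 - 12 = -20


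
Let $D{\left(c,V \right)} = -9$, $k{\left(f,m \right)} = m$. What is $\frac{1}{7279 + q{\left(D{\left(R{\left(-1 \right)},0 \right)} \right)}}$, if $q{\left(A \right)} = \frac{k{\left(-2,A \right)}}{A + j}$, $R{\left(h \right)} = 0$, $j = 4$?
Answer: $\frac{5}{36404} \approx 0.00013735$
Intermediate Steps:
$q{\left(A \right)} = \frac{A}{4 + A}$ ($q{\left(A \right)} = \frac{A}{A + 4} = \frac{A}{4 + A}$)
$\frac{1}{7279 + q{\left(D{\left(R{\left(-1 \right)},0 \right)} \right)}} = \frac{1}{7279 - \frac{9}{4 - 9}} = \frac{1}{7279 - \frac{9}{-5}} = \frac{1}{7279 - - \frac{9}{5}} = \frac{1}{7279 + \frac{9}{5}} = \frac{1}{\frac{36404}{5}} = \frac{5}{36404}$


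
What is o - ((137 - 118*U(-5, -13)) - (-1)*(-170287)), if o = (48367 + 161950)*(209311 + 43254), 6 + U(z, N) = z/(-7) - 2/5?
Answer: 1859160890443/35 ≈ 5.3119e+10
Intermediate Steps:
U(z, N) = -32/5 - z/7 (U(z, N) = -6 + (z/(-7) - 2/5) = -6 + (z*(-1/7) - 2*1/5) = -6 + (-z/7 - 2/5) = -6 + (-2/5 - z/7) = -32/5 - z/7)
o = 53118713105 (o = 210317*252565 = 53118713105)
o - ((137 - 118*U(-5, -13)) - (-1)*(-170287)) = 53118713105 - ((137 - 118*(-32/5 - 1/7*(-5))) - (-1)*(-170287)) = 53118713105 - ((137 - 118*(-32/5 + 5/7)) - 1*170287) = 53118713105 - ((137 - 118*(-199/35)) - 170287) = 53118713105 - ((137 + 23482/35) - 170287) = 53118713105 - (28277/35 - 170287) = 53118713105 - 1*(-5931768/35) = 53118713105 + 5931768/35 = 1859160890443/35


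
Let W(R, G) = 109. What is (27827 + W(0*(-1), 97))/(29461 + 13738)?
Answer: 27936/43199 ≈ 0.64668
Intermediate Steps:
(27827 + W(0*(-1), 97))/(29461 + 13738) = (27827 + 109)/(29461 + 13738) = 27936/43199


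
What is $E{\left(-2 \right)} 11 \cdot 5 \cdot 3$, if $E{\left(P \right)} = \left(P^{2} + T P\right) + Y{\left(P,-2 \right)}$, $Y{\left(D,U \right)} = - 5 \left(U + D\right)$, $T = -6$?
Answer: $5940$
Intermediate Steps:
$Y{\left(D,U \right)} = - 5 D - 5 U$ ($Y{\left(D,U \right)} = - 5 \left(D + U\right) = - 5 D - 5 U$)
$E{\left(P \right)} = 10 + P^{2} - 11 P$ ($E{\left(P \right)} = \left(P^{2} - 6 P\right) - \left(-10 + 5 P\right) = 10 + P^{2} - 11 P$)
$E{\left(-2 \right)} 11 \cdot 5 \cdot 3 = \left(10 + \left(-2\right)^{2} - -22\right) 11 \cdot 5 \cdot 3 = \left(10 + 4 + 22\right) 55 \cdot 3 = 36 \cdot 55 \cdot 3 = 1980 \cdot 3 = 5940$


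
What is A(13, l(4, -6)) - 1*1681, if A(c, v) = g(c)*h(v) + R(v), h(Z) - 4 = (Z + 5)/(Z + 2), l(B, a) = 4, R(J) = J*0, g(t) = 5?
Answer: -3307/2 ≈ -1653.5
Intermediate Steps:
R(J) = 0
h(Z) = 4 + (5 + Z)/(2 + Z) (h(Z) = 4 + (Z + 5)/(Z + 2) = 4 + (5 + Z)/(2 + Z))
A(c, v) = 5*(13 + 5*v)/(2 + v) (A(c, v) = 5*((13 + 5*v)/(2 + v)) + 0 = 5*(13 + 5*v)/(2 + v) + 0 = 5*(13 + 5*v)/(2 + v))
A(13, l(4, -6)) - 1*1681 = 5*(13 + 5*4)/(2 + 4) - 1*1681 = 5*(13 + 20)/6 - 1681 = 5*(⅙)*33 - 1681 = 55/2 - 1681 = -3307/2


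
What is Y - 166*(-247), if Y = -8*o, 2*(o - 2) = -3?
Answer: 40998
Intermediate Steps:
o = ½ (o = 2 + (½)*(-3) = 2 - 3/2 = ½ ≈ 0.50000)
Y = -4 (Y = -8*½ = -4)
Y - 166*(-247) = -4 - 166*(-247) = -4 + 41002 = 40998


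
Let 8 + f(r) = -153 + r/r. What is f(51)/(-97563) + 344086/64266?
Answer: 1865574721/348332431 ≈ 5.3557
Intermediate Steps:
f(r) = -160 (f(r) = -8 + (-153 + r/r) = -8 + (-153 + 1) = -8 - 152 = -160)
f(51)/(-97563) + 344086/64266 = -160/(-97563) + 344086/64266 = -160*(-1/97563) + 344086*(1/64266) = 160/97563 + 172043/32133 = 1865574721/348332431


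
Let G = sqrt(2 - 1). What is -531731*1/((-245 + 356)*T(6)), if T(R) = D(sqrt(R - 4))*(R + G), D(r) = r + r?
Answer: -531731*sqrt(2)/3108 ≈ -241.95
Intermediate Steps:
D(r) = 2*r
G = 1 (G = sqrt(1) = 1)
T(R) = 2*sqrt(-4 + R)*(1 + R) (T(R) = (2*sqrt(R - 4))*(R + 1) = (2*sqrt(-4 + R))*(1 + R) = 2*sqrt(-4 + R)*(1 + R))
-531731*1/((-245 + 356)*T(6)) = -531731*1/(2*(1 + 6)*(-245 + 356)*sqrt(-4 + 6)) = -531731*sqrt(2)/3108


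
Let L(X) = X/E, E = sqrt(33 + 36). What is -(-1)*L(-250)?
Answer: -250*sqrt(69)/69 ≈ -30.096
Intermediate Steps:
E = sqrt(69) ≈ 8.3066
L(X) = X*sqrt(69)/69 (L(X) = X/(sqrt(69)) = X*(sqrt(69)/69) = X*sqrt(69)/69)
-(-1)*L(-250) = -(-1)*(1/69)*(-250)*sqrt(69) = -(-1)*(-250*sqrt(69)/69) = -250*sqrt(69)/69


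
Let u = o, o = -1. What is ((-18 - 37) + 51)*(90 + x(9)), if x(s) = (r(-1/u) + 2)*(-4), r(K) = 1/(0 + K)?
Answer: -312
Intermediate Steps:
u = -1
r(K) = 1/K
x(s) = -12 (x(s) = (1/(-1/(-1)) + 2)*(-4) = (1/(-1*(-1)) + 2)*(-4) = (1/1 + 2)*(-4) = (1 + 2)*(-4) = 3*(-4) = -12)
((-18 - 37) + 51)*(90 + x(9)) = ((-18 - 37) + 51)*(90 - 12) = (-55 + 51)*78 = -4*78 = -312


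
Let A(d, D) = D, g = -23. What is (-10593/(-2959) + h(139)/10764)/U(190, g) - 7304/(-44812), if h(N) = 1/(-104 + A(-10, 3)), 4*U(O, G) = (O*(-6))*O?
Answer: 28904827837294811/177410834945674200 ≈ 0.16293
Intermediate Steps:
U(O, G) = -3*O²/2 (U(O, G) = ((O*(-6))*O)/4 = ((-6*O)*O)/4 = (-6*O²)/4 = -3*O²/2)
h(N) = -1/101 (h(N) = 1/(-104 + 3) = 1/(-101) = -1/101)
(-10593/(-2959) + h(139)/10764)/U(190, g) - 7304/(-44812) = (-10593/(-2959) - 1/101/10764)/((-3/2*190²)) - 7304/(-44812) = (-10593*(-1/2959) - 1/101*1/10764)/((-3/2*36100)) - 7304*(-1/44812) = (963/269 - 1/1087164)/(-54150) + 1826/11203 = (1046938663/292447116)*(-1/54150) + 1826/11203 = -1046938663/15836011331400 + 1826/11203 = 28904827837294811/177410834945674200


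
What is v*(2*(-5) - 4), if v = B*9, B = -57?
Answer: 7182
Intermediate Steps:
v = -513 (v = -57*9 = -513)
v*(2*(-5) - 4) = -513*(2*(-5) - 4) = -513*(-10 - 4) = -513*(-14) = 7182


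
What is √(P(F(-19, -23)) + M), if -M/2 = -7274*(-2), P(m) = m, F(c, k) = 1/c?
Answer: 45*I*√5187/19 ≈ 170.58*I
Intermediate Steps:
M = -29096 (M = -(-14548)*(-2) = -2*14548 = -29096)
√(P(F(-19, -23)) + M) = √(1/(-19) - 29096) = √(-1/19 - 29096) = √(-552825/19) = 45*I*√5187/19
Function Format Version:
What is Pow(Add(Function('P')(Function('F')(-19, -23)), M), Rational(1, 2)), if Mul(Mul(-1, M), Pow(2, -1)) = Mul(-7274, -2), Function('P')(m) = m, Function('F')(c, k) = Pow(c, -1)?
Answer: Mul(Rational(45, 19), I, Pow(5187, Rational(1, 2))) ≈ Mul(170.58, I)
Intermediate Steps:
M = -29096 (M = Mul(-2, Mul(-7274, -2)) = Mul(-2, 14548) = -29096)
Pow(Add(Function('P')(Function('F')(-19, -23)), M), Rational(1, 2)) = Pow(Add(Pow(-19, -1), -29096), Rational(1, 2)) = Pow(Add(Rational(-1, 19), -29096), Rational(1, 2)) = Pow(Rational(-552825, 19), Rational(1, 2)) = Mul(Rational(45, 19), I, Pow(5187, Rational(1, 2)))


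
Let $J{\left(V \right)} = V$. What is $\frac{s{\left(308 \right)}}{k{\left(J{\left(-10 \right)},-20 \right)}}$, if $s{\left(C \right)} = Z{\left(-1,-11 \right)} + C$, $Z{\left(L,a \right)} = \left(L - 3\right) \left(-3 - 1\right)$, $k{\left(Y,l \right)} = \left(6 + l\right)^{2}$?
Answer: $\frac{81}{49} \approx 1.6531$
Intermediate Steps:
$Z{\left(L,a \right)} = 12 - 4 L$ ($Z{\left(L,a \right)} = \left(-3 + L\right) \left(-4\right) = 12 - 4 L$)
$s{\left(C \right)} = 16 + C$ ($s{\left(C \right)} = \left(12 - -4\right) + C = \left(12 + 4\right) + C = 16 + C$)
$\frac{s{\left(308 \right)}}{k{\left(J{\left(-10 \right)},-20 \right)}} = \frac{16 + 308}{\left(6 - 20\right)^{2}} = \frac{324}{\left(-14\right)^{2}} = \frac{324}{196} = 324 \cdot \frac{1}{196} = \frac{81}{49}$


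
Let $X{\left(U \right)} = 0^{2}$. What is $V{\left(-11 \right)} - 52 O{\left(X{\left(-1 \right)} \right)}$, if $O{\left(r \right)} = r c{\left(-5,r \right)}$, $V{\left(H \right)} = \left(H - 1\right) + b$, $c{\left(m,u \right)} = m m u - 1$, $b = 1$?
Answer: $-11$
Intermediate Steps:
$c{\left(m,u \right)} = -1 + u m^{2}$ ($c{\left(m,u \right)} = m^{2} u - 1 = u m^{2} - 1 = -1 + u m^{2}$)
$X{\left(U \right)} = 0$
$V{\left(H \right)} = H$ ($V{\left(H \right)} = \left(H - 1\right) + 1 = \left(-1 + H\right) + 1 = H$)
$O{\left(r \right)} = r \left(-1 + 25 r\right)$ ($O{\left(r \right)} = r \left(-1 + r \left(-5\right)^{2}\right) = r \left(-1 + r 25\right) = r \left(-1 + 25 r\right)$)
$V{\left(-11 \right)} - 52 O{\left(X{\left(-1 \right)} \right)} = -11 - 52 \cdot 0 \left(-1 + 25 \cdot 0\right) = -11 - 52 \cdot 0 \left(-1 + 0\right) = -11 - 52 \cdot 0 \left(-1\right) = -11 - 0 = -11 + 0 = -11$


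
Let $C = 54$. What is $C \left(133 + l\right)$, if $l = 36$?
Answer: $9126$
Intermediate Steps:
$C \left(133 + l\right) = 54 \left(133 + 36\right) = 54 \cdot 169 = 9126$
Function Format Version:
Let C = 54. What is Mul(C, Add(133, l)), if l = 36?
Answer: 9126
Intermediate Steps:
Mul(C, Add(133, l)) = Mul(54, Add(133, 36)) = Mul(54, 169) = 9126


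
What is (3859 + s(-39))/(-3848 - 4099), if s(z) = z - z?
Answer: -3859/7947 ≈ -0.48559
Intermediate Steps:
s(z) = 0
(3859 + s(-39))/(-3848 - 4099) = (3859 + 0)/(-3848 - 4099) = 3859/(-7947) = 3859*(-1/7947) = -3859/7947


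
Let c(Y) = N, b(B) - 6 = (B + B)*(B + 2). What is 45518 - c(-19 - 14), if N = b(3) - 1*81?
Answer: 45563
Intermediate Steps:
b(B) = 6 + 2*B*(2 + B) (b(B) = 6 + (B + B)*(B + 2) = 6 + (2*B)*(2 + B) = 6 + 2*B*(2 + B))
N = -45 (N = (6 + 2*3² + 4*3) - 1*81 = (6 + 2*9 + 12) - 81 = (6 + 18 + 12) - 81 = 36 - 81 = -45)
c(Y) = -45
45518 - c(-19 - 14) = 45518 - 1*(-45) = 45518 + 45 = 45563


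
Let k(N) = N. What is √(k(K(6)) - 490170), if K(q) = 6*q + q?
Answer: 4*I*√30633 ≈ 700.09*I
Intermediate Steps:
K(q) = 7*q
√(k(K(6)) - 490170) = √(7*6 - 490170) = √(42 - 490170) = √(-490128) = 4*I*√30633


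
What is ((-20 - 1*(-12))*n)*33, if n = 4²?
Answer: -4224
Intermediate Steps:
n = 16
((-20 - 1*(-12))*n)*33 = ((-20 - 1*(-12))*16)*33 = ((-20 + 12)*16)*33 = -8*16*33 = -128*33 = -4224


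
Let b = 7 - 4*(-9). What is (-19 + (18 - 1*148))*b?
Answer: -6407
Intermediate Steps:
b = 43 (b = 7 + 36 = 43)
(-19 + (18 - 1*148))*b = (-19 + (18 - 1*148))*43 = (-19 + (18 - 148))*43 = (-19 - 130)*43 = -149*43 = -6407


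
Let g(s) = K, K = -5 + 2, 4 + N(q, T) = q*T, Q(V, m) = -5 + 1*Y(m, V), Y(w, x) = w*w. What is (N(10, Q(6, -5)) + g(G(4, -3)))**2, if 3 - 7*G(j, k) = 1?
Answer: 37249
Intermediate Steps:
G(j, k) = 2/7 (G(j, k) = 3/7 - 1/7*1 = 3/7 - 1/7 = 2/7)
Y(w, x) = w**2
Q(V, m) = -5 + m**2 (Q(V, m) = -5 + 1*m**2 = -5 + m**2)
N(q, T) = -4 + T*q (N(q, T) = -4 + q*T = -4 + T*q)
K = -3
g(s) = -3
(N(10, Q(6, -5)) + g(G(4, -3)))**2 = ((-4 + (-5 + (-5)**2)*10) - 3)**2 = ((-4 + (-5 + 25)*10) - 3)**2 = ((-4 + 20*10) - 3)**2 = ((-4 + 200) - 3)**2 = (196 - 3)**2 = 193**2 = 37249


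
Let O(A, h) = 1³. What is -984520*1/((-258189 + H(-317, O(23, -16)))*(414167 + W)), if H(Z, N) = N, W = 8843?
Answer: 24613/2730402647 ≈ 9.0144e-6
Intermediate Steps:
O(A, h) = 1
-984520*1/((-258189 + H(-317, O(23, -16)))*(414167 + W)) = -984520*1/((-258189 + 1)*(414167 + 8843)) = -984520/(423010*(-258188)) = -984520/(-109216105880) = -984520*(-1/109216105880) = 24613/2730402647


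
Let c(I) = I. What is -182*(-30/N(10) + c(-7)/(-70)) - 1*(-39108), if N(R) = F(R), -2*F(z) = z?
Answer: 189989/5 ≈ 37998.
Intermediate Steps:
F(z) = -z/2
N(R) = -R/2
-182*(-30/N(10) + c(-7)/(-70)) - 1*(-39108) = -182*(-30/((-½*10)) - 7/(-70)) - 1*(-39108) = -182*(-30/(-5) - 7*(-1/70)) + 39108 = -182*(-30*(-⅕) + ⅒) + 39108 = -182*(6 + ⅒) + 39108 = -182*61/10 + 39108 = -5551/5 + 39108 = 189989/5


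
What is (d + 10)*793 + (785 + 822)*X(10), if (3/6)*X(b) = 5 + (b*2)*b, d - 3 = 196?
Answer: 824607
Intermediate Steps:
d = 199 (d = 3 + 196 = 199)
X(b) = 10 + 4*b**2 (X(b) = 2*(5 + (b*2)*b) = 2*(5 + (2*b)*b) = 2*(5 + 2*b**2) = 10 + 4*b**2)
(d + 10)*793 + (785 + 822)*X(10) = (199 + 10)*793 + (785 + 822)*(10 + 4*10**2) = 209*793 + 1607*(10 + 4*100) = 165737 + 1607*(10 + 400) = 165737 + 1607*410 = 165737 + 658870 = 824607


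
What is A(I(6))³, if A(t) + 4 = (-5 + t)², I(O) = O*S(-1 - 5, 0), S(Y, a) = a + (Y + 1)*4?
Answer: 3811768328061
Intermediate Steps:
S(Y, a) = 4 + a + 4*Y (S(Y, a) = a + (1 + Y)*4 = a + (4 + 4*Y) = 4 + a + 4*Y)
I(O) = -20*O (I(O) = O*(4 + 0 + 4*(-1 - 5)) = O*(4 + 0 + 4*(-6)) = O*(4 + 0 - 24) = O*(-20) = -20*O)
A(t) = -4 + (-5 + t)²
A(I(6))³ = (-4 + (-5 - 20*6)²)³ = (-4 + (-5 - 120)²)³ = (-4 + (-125)²)³ = (-4 + 15625)³ = 15621³ = 3811768328061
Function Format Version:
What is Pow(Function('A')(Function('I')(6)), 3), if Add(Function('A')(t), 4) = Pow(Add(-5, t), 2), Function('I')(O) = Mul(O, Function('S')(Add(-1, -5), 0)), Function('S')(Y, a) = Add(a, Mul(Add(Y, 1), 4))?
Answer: 3811768328061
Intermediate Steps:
Function('S')(Y, a) = Add(4, a, Mul(4, Y)) (Function('S')(Y, a) = Add(a, Mul(Add(1, Y), 4)) = Add(a, Add(4, Mul(4, Y))) = Add(4, a, Mul(4, Y)))
Function('I')(O) = Mul(-20, O) (Function('I')(O) = Mul(O, Add(4, 0, Mul(4, Add(-1, -5)))) = Mul(O, Add(4, 0, Mul(4, -6))) = Mul(O, Add(4, 0, -24)) = Mul(O, -20) = Mul(-20, O))
Function('A')(t) = Add(-4, Pow(Add(-5, t), 2))
Pow(Function('A')(Function('I')(6)), 3) = Pow(Add(-4, Pow(Add(-5, Mul(-20, 6)), 2)), 3) = Pow(Add(-4, Pow(Add(-5, -120), 2)), 3) = Pow(Add(-4, Pow(-125, 2)), 3) = Pow(Add(-4, 15625), 3) = Pow(15621, 3) = 3811768328061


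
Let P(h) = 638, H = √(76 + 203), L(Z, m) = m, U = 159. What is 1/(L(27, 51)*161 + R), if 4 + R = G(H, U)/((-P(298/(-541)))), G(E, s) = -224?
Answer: 319/2618145 ≈ 0.00012184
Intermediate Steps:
H = 3*√31 (H = √279 = 3*√31 ≈ 16.703)
R = -1164/319 (R = -4 - 224/((-1*638)) = -4 - 224/(-638) = -4 - 224*(-1/638) = -4 + 112/319 = -1164/319 ≈ -3.6489)
1/(L(27, 51)*161 + R) = 1/(51*161 - 1164/319) = 1/(8211 - 1164/319) = 1/(2618145/319) = 319/2618145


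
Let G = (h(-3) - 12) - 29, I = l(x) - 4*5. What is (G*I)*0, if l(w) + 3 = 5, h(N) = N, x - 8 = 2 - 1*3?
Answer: 0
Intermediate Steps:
x = 7 (x = 8 + (2 - 1*3) = 8 + (2 - 3) = 8 - 1 = 7)
l(w) = 2 (l(w) = -3 + 5 = 2)
I = -18 (I = 2 - 4*5 = 2 - 20 = -18)
G = -44 (G = (-3 - 12) - 29 = -15 - 29 = -44)
(G*I)*0 = -44*(-18)*0 = 792*0 = 0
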